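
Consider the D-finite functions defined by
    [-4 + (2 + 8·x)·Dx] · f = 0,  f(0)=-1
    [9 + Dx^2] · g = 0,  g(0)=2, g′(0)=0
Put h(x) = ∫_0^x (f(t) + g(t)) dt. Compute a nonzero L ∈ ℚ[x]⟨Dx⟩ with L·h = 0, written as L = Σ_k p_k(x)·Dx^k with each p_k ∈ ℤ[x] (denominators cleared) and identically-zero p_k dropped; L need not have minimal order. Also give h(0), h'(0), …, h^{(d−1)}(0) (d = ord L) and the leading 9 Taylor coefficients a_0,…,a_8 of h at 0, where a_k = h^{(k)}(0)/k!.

f: a_k = -1, -2, 2, -4, 10, -28, 84, -264, 858, …
g: a_k = 2, 0, -9, 0, 27/4, 0, -81/40, 0, 729/2240, …
h₀=f+g: left-lcm gives L₀, ord ≤ 3.
h=∫₀ˣh₀: take L = L₀·Dx.
L = (-378 - 1296·x - 2592·x^2)·Dx + (45 + 828·x + 3888·x^2 + 5184·x^3)·Dx^2 + (-42 - 144·x - 288·x^2)·Dx^3 + (5 + 92·x + 432·x^2 + 576·x^3)·Dx^4  (order 4).
h: a_k = 0, 1, -1, -7/3, -1, 67/20, -14/3, 3279/280, -33, …
ICs: h(0) = 0, h′(0) = 1, h′′(0) = -2, h′′′(0) = -14.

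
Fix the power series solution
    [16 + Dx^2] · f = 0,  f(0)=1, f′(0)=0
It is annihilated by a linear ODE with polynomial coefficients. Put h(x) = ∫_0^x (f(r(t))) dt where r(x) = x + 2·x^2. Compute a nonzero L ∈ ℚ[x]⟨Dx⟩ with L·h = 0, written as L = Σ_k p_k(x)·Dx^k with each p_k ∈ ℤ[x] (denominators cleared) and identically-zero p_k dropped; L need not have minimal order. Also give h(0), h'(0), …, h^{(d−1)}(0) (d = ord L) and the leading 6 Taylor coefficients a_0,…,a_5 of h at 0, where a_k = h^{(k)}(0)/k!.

f: a_k = 1, 0, -8, 0, 32/3, 0, …
Substitute x→r, Dx→(1/r')Dx; clear ⇒ L₀.
h=∫h₀ ⇒ L = L₀·Dx.
L = (16 + 192·x + 768·x^2 + 1024·x^3)·Dx - 4·Dx^2 + (1 + 4·x)·Dx^3  (order 3).
h: a_k = 0, 1, 0, -8/3, -8, -64/15, …
ICs: h(0) = 0, h′(0) = 1, h′′(0) = 0.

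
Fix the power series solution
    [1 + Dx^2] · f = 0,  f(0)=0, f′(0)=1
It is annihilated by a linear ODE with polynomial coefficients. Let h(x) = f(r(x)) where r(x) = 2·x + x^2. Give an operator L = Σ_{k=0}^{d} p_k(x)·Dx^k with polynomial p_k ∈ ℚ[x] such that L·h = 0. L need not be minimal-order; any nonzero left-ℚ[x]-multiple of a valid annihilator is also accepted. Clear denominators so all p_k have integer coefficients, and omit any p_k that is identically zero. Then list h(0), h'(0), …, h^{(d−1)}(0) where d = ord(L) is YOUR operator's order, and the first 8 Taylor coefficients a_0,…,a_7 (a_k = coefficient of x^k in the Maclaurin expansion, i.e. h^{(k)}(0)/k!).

L = (4 + 12·x + 12·x^2 + 4·x^3) - Dx + (1 + x)·Dx^2  (order 2).
h: a_k = 0, 2, 1, -4/3, -2, -11/15, 1/2, 202/315, …
ICs: h(0) = 0, h′(0) = 2.

f: a_k = 0, 1, 0, -1/6, 0, 1/120, 0, -1/5040, …
L₀ from L_f via x↦r, Dx↦r'^{-1}Dx.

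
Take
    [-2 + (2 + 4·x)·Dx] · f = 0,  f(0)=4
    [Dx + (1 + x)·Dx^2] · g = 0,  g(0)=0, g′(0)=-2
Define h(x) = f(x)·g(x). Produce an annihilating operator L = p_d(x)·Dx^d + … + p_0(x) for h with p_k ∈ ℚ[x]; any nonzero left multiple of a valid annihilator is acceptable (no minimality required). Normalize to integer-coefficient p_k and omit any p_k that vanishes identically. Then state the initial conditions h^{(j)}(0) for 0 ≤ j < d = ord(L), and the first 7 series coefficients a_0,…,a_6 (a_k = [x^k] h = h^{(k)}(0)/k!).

L = (2 + x) + (-1 - 2·x)·Dx + (1 + 5·x + 8·x^2 + 4·x^3)·Dx^2  (order 2).
h: a_k = 0, -8, -4, 16/3, -20/3, 131/15, -121/10, …
ICs: h(0) = 0, h′(0) = -8.

f: a_k = 4, 4, -2, 2, -5/2, 7/2, -21/4, …
g: a_k = 0, -2, 1, -2/3, 1/2, -2/5, 1/3, …
f·g: L₀ = L_f ⊗_s L_g, ord ≤ 1·2.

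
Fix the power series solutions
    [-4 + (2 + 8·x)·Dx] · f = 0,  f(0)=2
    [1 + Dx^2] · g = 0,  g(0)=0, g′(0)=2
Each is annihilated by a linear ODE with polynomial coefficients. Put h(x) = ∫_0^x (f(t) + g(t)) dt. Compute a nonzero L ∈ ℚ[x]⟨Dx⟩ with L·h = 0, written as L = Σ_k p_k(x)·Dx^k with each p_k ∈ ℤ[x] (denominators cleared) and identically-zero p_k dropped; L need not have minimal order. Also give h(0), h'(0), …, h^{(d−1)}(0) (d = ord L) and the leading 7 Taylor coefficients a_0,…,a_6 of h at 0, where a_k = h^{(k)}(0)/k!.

L = (-26 - 16·x - 32·x^2)·Dx + (-3 - 4·x + 48·x^2 + 64·x^3)·Dx^2 + (-26 - 16·x - 32·x^2)·Dx^3 + (-3 - 4·x + 48·x^2 + 64·x^3)·Dx^4  (order 4).
h: a_k = 0, 2, 3, -4/3, 23/12, -4, 3361/360, …
ICs: h(0) = 0, h′(0) = 2, h′′(0) = 6, h′′′(0) = -8.

f: a_k = 2, 4, -4, 8, -20, 56, -168, …
g: a_k = 0, 2, 0, -1/3, 0, 1/60, 0, …
f+g: L₀ = lclm(L_f,L_g), ord ≤ 1+2.
h=∫₀ˣh₀: take L = L₀·Dx.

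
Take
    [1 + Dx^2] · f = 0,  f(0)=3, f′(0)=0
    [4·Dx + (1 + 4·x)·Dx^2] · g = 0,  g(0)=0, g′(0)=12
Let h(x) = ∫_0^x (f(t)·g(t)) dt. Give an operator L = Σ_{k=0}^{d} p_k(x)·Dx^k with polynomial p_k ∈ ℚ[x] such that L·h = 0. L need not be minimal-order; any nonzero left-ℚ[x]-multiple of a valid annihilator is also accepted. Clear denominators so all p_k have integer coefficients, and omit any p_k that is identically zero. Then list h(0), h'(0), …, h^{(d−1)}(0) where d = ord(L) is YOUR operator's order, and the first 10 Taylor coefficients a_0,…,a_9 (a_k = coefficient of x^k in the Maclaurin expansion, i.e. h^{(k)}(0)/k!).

L = (-147 - 144·x - 224·x^2 + 256·x^3 + 256·x^4)·Dx + (-56 - 160·x + 384·x^2 + 512·x^3)·Dx^2 + (-150 - 160·x - 192·x^2 + 512·x^3 + 512·x^4)·Dx^3 + (-56 - 160·x + 384·x^2 + 512·x^3)·Dx^4 + (-3 - 16·x + 32·x^2 + 256·x^3 + 256·x^4)·Dx^5  (order 5).
h: a_k = 0, 0, 18, -24, 87/2, -108, 5829/20, -837, 2821209/1120, -706799/90, …
ICs: h(0) = 0, h′(0) = 0, h′′(0) = 36, h′′′(0) = -144, h′′′′(0) = 1044.

f: a_k = 3, 0, -3/2, 0, 1/8, 0, -1/240, 0, 1/13440, 0, …
g: a_k = 0, 12, -24, 64, -192, 3072/5, -2048, 49152/7, -24576, 262144/3, …
h₀=f·g: eliminate ⇒ L₀, order ≤ 2·2.
Integrate: L := L₀·Dx.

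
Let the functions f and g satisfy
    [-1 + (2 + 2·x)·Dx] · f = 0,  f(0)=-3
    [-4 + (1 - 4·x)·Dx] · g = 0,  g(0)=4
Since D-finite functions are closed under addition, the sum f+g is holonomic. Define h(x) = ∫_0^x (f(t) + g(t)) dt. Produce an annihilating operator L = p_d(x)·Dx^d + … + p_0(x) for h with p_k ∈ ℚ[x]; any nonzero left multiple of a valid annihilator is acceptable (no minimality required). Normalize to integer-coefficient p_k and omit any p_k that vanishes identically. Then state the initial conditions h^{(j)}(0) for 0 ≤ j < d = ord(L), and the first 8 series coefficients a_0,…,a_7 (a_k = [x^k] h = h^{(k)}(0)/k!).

f: a_k = -3, -3/2, 3/8, -3/16, 15/128, -21/256, 63/1024, -99/2048, …
g: a_k = 4, 16, 64, 256, 1024, 4096, 16384, 65536, …
h₀=f+g: left-lcm gives L₀, ord ≤ 2.
h=∫₀ˣh₀: take L = L₀·Dx.
L = (68 + 48·x)·Dx + (-129 - 248·x - 144·x^2)·Dx^2 + (14 - 18·x - 128·x^2 - 96·x^3)·Dx^3  (order 3).
h: a_k = 0, 1, 29/4, 515/24, 4093/64, 131087/640, 1048555/1536, 16777279/7168, …
ICs: h(0) = 0, h′(0) = 1, h′′(0) = 29/2.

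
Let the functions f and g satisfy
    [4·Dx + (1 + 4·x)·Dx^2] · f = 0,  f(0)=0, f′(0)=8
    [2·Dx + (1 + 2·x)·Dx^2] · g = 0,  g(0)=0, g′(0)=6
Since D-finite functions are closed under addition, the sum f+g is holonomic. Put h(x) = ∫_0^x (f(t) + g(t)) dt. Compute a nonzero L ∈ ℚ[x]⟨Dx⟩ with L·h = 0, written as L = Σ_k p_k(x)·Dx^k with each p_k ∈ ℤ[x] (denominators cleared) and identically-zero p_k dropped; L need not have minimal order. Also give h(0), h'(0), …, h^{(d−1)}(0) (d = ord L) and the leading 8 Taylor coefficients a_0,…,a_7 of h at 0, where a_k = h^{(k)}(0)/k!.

f: a_k = 0, 8, -16, 128/3, -128, 2048/5, -4096/3, 32768/7, …
g: a_k = 0, 6, -6, 8, -12, 96/5, -32, 384/7, …
L₀ := lclm(L_f,L_g); ord L₀ ≤ 2+2.
Integrate: L := L₀·Dx.
L = 16·Dx^2 + (12 + 32·x)·Dx^3 + (1 + 6·x + 8·x^2)·Dx^4  (order 4).
h: a_k = 0, 0, 7, -22/3, 38/3, -28, 1072/15, -4192/21, …
ICs: h(0) = 0, h′(0) = 0, h′′(0) = 14, h′′′(0) = -44.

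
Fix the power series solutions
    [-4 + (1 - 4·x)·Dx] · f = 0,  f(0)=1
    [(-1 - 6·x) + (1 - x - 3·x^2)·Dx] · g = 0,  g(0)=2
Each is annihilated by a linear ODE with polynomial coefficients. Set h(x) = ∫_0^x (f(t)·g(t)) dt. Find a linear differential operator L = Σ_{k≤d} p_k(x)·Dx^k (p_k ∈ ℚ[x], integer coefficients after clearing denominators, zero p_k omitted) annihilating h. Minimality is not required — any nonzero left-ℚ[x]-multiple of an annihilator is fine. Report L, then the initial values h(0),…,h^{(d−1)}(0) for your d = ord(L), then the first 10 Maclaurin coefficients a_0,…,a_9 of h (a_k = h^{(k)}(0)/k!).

L = (-5 + 2·x + 36·x^2)·Dx + (1 - 5·x + x^2 + 12·x^3)·Dx^2  (order 2).
h: a_k = 0, 2, 5, 16, 103/2, 862/5, 588, 14306/7, 28829/4, 77216/3, …
ICs: h(0) = 0, h′(0) = 2.

f: a_k = 1, 4, 16, 64, 256, 1024, 4096, 16384, 65536, 262144, …
g: a_k = 2, 2, 8, 14, 38, 80, 194, 434, 1016, 2318, …
h₀=f·g: eliminate ⇒ L₀, order ≤ 1·1.
∫: right-multiply L₀ by Dx.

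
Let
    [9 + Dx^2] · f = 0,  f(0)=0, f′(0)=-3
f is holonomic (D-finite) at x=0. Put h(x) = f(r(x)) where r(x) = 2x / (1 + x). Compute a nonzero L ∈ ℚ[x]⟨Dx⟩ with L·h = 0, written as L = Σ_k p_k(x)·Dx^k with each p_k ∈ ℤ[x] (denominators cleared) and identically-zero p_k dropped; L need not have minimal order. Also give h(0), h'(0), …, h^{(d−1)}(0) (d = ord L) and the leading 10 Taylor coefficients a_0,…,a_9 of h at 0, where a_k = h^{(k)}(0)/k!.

L = 36 + (2 + 6·x + 6·x^2 + 2·x^3)·Dx + (1 + 4·x + 6·x^2 + 4·x^3 + x^4)·Dx^2  (order 2).
h: a_k = 0, -6, 6, 30, -102, 726/5, -30, -13386/35, 5646/5, -14046/7, …
ICs: h(0) = 0, h′(0) = -6.

f: a_k = 0, -3, 0, 9/2, 0, -81/40, 0, 243/560, 0, -243/4480, …
h₀=f(r): pull back L_f along r ⇒ L₀.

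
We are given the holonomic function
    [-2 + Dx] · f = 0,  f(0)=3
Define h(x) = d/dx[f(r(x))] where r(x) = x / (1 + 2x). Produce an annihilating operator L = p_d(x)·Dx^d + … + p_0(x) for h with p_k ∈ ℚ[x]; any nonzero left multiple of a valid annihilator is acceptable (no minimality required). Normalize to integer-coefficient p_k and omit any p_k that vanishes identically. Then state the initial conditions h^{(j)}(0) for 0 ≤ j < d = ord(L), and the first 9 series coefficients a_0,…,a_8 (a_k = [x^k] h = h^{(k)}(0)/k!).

L = (-2 - 8·x) + (-1 - 4·x - 4·x^2)·Dx  (order 1).
h: a_k = 6, -12, 12, 8, -76, 1208/5, -8728/15, 125456/105, -226076/105, …
ICs: h(0) = 6.

f: a_k = 3, 6, 6, 4, 2, 4/5, 4/15, 8/105, 2/105, …
L₀ from L_f via x↦r, Dx↦r'^{-1}Dx.
Differentiate: ansatz ord ≤ ord L₀ ⇒ L.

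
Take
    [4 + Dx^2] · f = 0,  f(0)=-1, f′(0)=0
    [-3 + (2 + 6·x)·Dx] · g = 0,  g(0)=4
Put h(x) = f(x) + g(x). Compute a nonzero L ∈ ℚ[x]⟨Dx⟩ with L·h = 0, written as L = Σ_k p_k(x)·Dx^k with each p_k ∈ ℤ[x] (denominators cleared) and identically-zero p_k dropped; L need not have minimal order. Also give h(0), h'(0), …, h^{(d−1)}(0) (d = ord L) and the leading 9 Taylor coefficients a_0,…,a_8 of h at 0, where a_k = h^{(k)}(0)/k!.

f: a_k = -1, 0, 2, 0, -2/3, 0, 4/45, 0, -2/315, …
g: a_k = 4, 6, -9/2, 27/4, -405/32, 1701/64, -15309/256, 72171/512, -2814669/8192, …
L₀ := lclm(L_f,L_g); ord L₀ ≤ 2+1.
L = (-516 - 1152·x - 1728·x^2) + (56 + 936·x + 3456·x^2 + 3456·x^3)·Dx + (-129 - 288·x - 432·x^2)·Dx^2 + (14 + 234·x + 864·x^2 + 864·x^3)·Dx^3  (order 3).
h: a_k = 3, 6, -5/2, 27/4, -1279/96, 1701/64, -687881/11520, 72171/512, -886637119/2580480, …
ICs: h(0) = 3, h′(0) = 6, h′′(0) = -5.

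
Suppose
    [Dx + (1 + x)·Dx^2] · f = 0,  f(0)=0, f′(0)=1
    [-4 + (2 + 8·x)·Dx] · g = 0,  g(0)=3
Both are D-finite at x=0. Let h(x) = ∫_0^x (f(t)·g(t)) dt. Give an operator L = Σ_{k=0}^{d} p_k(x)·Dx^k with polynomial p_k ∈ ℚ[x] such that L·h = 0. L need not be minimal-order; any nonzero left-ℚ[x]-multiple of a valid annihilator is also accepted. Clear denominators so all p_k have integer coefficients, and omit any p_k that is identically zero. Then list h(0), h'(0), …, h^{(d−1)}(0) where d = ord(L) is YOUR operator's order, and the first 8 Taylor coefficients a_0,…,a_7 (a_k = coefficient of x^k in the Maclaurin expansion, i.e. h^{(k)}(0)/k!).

L = (10 + 4·x)·Dx + (-3 - 12·x)·Dx^2 + (1 + 9·x + 24·x^2 + 16·x^3)·Dx^3  (order 3).
h: a_k = 0, 0, 3/2, 3/2, -2, 13/4, -389/60, 526/35, …
ICs: h(0) = 0, h′(0) = 0, h′′(0) = 3.

f: a_k = 0, 1, -1/2, 1/3, -1/4, 1/5, -1/6, 1/7, …
g: a_k = 3, 6, -6, 12, -30, 84, -252, 792, …
L₀ := L_f ⊗_s L_g (sym. prod.), ord ≤ 2.
h=∫h₀ ⇒ L = L₀·Dx.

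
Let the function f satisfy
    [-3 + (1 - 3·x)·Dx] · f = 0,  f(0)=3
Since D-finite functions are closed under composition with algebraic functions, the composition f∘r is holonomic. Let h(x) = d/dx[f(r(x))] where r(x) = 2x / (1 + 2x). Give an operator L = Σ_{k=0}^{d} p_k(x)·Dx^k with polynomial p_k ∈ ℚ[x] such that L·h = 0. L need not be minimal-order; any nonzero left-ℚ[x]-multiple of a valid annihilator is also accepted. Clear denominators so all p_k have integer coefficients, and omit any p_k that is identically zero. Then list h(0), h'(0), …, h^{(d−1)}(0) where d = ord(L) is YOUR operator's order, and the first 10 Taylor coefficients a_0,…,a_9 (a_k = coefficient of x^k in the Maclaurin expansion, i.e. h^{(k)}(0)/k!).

f: a_k = 3, 9, 27, 81, 243, 729, 2187, 6561, 19683, 59049, …
h₀=f(r): pull back L_f along r ⇒ L₀.
Differentiate: ansatz ord ≤ ord L₀ ⇒ L.
L = 8 + (-1 + 4·x)·Dx  (order 1).
h: a_k = 18, 144, 864, 4608, 23040, 110592, 516096, 2359296, 10616832, 47185920, …
ICs: h(0) = 18.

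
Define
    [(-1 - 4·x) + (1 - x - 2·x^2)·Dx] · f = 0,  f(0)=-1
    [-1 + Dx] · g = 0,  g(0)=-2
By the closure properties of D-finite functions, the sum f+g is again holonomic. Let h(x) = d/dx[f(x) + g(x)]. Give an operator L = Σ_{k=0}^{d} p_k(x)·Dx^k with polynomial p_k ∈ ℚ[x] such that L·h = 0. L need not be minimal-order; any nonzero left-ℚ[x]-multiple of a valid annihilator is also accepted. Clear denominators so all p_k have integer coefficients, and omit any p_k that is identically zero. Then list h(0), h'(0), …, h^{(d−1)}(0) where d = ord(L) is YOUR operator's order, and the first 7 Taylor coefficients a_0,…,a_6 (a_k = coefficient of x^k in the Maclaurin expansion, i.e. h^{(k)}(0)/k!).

f: a_k = -1, -1, -3, -5, -11, -21, -43, …
g: a_k = -2, -2, -1, -1/3, -1/12, -1/60, -1/360, …
f+g: L₀ = lclm(L_f,L_g), ord ≤ 1+1.
Differentiate: ansatz ord ≤ ord L₀ ⇒ L.
L = (24 + 138·x + 144·x^2 + 240·x^3 + 48·x^4) + (-29 - 142·x - 155·x^2 - 200·x^3 + 20·x^4 + 16·x^5)·Dx + (5 + 4·x + 11·x^2 - 40·x^3 - 68·x^4 - 16·x^5)·Dx^2  (order 2).
h: a_k = -3, -8, -16, -133/3, -1261/12, -15481/60, -214201/360, …
ICs: h(0) = -3, h′(0) = -8.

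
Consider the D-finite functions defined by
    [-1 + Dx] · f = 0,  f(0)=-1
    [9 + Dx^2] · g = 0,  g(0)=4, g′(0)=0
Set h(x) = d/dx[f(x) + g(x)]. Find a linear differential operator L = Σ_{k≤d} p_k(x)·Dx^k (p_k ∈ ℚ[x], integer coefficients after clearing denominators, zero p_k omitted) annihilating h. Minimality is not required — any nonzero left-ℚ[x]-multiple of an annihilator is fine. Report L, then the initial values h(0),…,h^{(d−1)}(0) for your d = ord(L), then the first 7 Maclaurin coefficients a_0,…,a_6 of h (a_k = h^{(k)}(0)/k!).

f: a_k = -1, -1, -1/2, -1/6, -1/24, -1/120, -1/720, …
g: a_k = 4, 0, -18, 0, 27/2, 0, -81/20, …
L₀ := lclm(L_f,L_g); ord L₀ ≤ 1+2.
Differentiate: ansatz ord ≤ ord L₀ ⇒ L.
L = 9 - 9·Dx + Dx^2 - Dx^3  (order 3).
h: a_k = -1, -37, -1/2, 323/6, -1/24, -2917/120, -1/720, …
ICs: h(0) = -1, h′(0) = -37, h′′(0) = -1.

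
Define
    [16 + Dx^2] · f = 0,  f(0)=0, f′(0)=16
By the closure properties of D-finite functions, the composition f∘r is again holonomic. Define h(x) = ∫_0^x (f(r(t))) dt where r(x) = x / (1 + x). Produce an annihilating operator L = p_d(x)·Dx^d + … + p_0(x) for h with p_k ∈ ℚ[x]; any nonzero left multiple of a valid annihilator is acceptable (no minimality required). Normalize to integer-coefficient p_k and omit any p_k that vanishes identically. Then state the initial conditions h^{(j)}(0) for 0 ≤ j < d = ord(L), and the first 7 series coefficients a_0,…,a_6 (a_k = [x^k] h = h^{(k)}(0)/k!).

f: a_k = 0, 16, 0, -128/3, 0, 512/15, 0, …
Substitute x→r, Dx→(1/r')Dx; clear ⇒ L₀.
Integrate: L := L₀·Dx.
L = 16·Dx + (2 + 6·x + 6·x^2 + 2·x^3)·Dx^2 + (1 + 4·x + 6·x^2 + 4·x^3 + x^4)·Dx^3  (order 3).
h: a_k = 0, 0, 8, -16/3, -20/3, 112/5, -1544/45, …
ICs: h(0) = 0, h′(0) = 0, h′′(0) = 16.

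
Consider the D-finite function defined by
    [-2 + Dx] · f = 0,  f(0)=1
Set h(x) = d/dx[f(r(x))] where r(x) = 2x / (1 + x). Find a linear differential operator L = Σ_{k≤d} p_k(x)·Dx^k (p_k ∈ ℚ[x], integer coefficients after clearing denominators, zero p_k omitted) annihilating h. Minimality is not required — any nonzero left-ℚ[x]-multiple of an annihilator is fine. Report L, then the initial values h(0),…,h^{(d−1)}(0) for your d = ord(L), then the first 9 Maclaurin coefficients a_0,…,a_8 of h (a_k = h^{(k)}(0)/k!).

L = (2 - 2·x) + (-1 - 2·x - x^2)·Dx  (order 1).
h: a_k = 4, 8, -4, -16/3, 28/3, -88/15, -68/45, 2528/315, -3316/315, …
ICs: h(0) = 4.

f: a_k = 1, 2, 2, 4/3, 2/3, 4/15, 4/45, 8/315, 2/315, …
h₀=f(r): pull back L_f along r ⇒ L₀.
h=h₀': d/dx-closure on L₀ ⇒ L.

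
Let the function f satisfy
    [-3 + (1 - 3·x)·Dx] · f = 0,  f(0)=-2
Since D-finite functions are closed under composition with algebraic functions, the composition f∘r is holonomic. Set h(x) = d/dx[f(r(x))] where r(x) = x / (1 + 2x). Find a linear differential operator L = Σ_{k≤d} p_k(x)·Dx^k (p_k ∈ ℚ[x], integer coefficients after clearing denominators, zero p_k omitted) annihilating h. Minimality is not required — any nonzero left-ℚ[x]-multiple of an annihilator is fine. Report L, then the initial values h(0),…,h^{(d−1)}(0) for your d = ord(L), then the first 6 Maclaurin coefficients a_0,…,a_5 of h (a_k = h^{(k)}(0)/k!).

L = 4 + (-2 + 2·x)·Dx  (order 1).
h: a_k = -6, -12, -18, -24, -30, -36, …
ICs: h(0) = -6.

f: a_k = -2, -6, -18, -54, -162, -486, …
f∘r: x↦r, Dx↦Dx/r' in L_f ⇒ L₀.
Derive L from L₀ (diff closure).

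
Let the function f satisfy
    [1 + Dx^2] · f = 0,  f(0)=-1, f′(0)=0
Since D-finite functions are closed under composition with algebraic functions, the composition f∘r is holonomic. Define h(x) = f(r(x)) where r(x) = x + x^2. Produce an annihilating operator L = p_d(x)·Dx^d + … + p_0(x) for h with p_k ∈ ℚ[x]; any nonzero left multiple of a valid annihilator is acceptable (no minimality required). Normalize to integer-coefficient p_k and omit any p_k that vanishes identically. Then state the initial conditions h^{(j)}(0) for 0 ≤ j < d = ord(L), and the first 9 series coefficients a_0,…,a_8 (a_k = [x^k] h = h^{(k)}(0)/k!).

f: a_k = -1, 0, 1/2, 0, -1/24, 0, 1/720, 0, -1/40320, …
Change of var in L_f (x↦r) gives L₀.
L = (1 + 6·x + 12·x^2 + 8·x^3) - 2·Dx + (1 + 2·x)·Dx^2  (order 2).
h: a_k = -1, 0, 1/2, 1, 11/24, -1/6, -179/720, -19/120, -841/40320, …
ICs: h(0) = -1, h′(0) = 0.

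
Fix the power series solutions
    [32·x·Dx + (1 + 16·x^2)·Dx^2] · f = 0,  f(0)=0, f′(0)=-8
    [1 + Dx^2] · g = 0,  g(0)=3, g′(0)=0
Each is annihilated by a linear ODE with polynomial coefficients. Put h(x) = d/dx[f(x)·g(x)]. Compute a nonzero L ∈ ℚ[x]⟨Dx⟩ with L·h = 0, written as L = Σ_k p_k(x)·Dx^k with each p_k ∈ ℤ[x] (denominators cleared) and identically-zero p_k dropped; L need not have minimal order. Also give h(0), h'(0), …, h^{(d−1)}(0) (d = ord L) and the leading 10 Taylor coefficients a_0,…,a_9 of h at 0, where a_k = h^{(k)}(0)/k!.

L = (209105 + 6893664·x^2 + 261353216·x^4 + 52248576·x^6 - 2162688·x^8 - 60817408·x^10 + 16777216·x^12) + (108608·x + 9933824·x^3 + 133857280·x^5 + 44564480·x^7 + 20971520·x^9 + 67108864·x^11)·Dx + (210210 + 6980800·x^2 + 263314944·x^4 + 66224128·x^6 + 4063232·x^8 - 54525952·x^10 + 33554432·x^12)·Dx^2 + (108608·x + 9933824·x^3 + 133857280·x^5 + 44564480·x^7 + 20971520·x^9 + 67108864·x^11)·Dx^3 + (1105 + 87136·x^2 + 1961728·x^4 + 13975552·x^6 + 6225920·x^8 + 6291456·x^10 + 16777216·x^12)·Dx^4  (order 4).
h: a_k = -24, 0, 420, 0, -6469, 0, 3079271/30, 0, -916452227/560, 0, …
ICs: h(0) = -24, h′(0) = 0, h′′(0) = 840, h′′′(0) = 0.

f: a_k = 0, -8, 0, 128/3, 0, -2048/5, 0, 32768/7, 0, -524288/9, …
g: a_k = 3, 0, -3/2, 0, 1/8, 0, -1/240, 0, 1/13440, 0, …
Sym-product of L_f,L_g gives L₀ (≤ ord 4).
Differentiate: ansatz ord ≤ ord L₀ ⇒ L.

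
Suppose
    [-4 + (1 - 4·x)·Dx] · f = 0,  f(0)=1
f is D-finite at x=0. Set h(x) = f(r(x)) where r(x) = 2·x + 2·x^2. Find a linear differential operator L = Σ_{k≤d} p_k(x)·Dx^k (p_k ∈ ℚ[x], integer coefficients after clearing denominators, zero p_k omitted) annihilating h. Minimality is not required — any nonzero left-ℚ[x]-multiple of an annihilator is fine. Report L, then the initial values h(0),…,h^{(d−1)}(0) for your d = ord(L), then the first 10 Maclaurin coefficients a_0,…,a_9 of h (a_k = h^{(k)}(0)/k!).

f: a_k = 1, 4, 16, 64, 256, 1024, 4096, 16384, 65536, 262144, …
f∘r: x↦r, Dx↦Dx/r' in L_f ⇒ L₀.
L = (8 + 16·x) + (-1 + 8·x + 8·x^2)·Dx  (order 1).
h: a_k = 1, 8, 72, 640, 5696, 50688, 451072, 4014080, 35721216, 317882368, …
ICs: h(0) = 1.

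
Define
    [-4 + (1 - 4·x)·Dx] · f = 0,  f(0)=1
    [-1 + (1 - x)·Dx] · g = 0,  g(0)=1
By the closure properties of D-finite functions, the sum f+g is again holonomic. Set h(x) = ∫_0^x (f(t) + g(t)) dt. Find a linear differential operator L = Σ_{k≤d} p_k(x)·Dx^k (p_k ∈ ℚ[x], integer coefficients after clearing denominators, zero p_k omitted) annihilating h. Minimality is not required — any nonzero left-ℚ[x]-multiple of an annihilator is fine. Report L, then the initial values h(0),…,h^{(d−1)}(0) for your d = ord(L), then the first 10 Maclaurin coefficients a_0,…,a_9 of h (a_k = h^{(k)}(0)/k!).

f: a_k = 1, 4, 16, 64, 256, 1024, 4096, 16384, 65536, 262144, …
g: a_k = 1, 1, 1, 1, 1, 1, 1, 1, 1, 1, …
Sum ⇒ L₀ = lclm(L_f,L_g) in ℚ(x)⟨Dx⟩.
h=∫₀ˣh₀: take L = L₀·Dx.
L = -8·Dx + (10 - 16·x)·Dx^2 + (-1 + 5·x - 4·x^2)·Dx^3  (order 3).
h: a_k = 0, 2, 5/2, 17/3, 65/4, 257/5, 1025/6, 4097/7, 16385/8, 65537/9, …
ICs: h(0) = 0, h′(0) = 2, h′′(0) = 5.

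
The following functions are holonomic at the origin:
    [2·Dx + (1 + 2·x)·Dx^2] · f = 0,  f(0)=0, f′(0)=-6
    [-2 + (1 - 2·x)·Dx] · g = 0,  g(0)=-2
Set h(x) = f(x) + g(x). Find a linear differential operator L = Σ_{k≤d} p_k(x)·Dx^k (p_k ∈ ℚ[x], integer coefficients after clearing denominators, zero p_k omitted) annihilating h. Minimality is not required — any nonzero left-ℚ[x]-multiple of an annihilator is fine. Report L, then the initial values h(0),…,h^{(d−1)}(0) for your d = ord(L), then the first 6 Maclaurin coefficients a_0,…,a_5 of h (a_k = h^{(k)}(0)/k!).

f: a_k = 0, -6, 6, -8, 12, -96/5, …
g: a_k = -2, -4, -8, -16, -32, -64, …
h₀=f+g: left-lcm gives L₀, ord ≤ 3.
L = (-40 - 16·x)·Dx + (-8 - 64·x - 32·x^2)·Dx^2 + (3 + 2·x - 12·x^2 - 8·x^3)·Dx^3  (order 3).
h: a_k = -2, -10, -2, -24, -20, -416/5, …
ICs: h(0) = -2, h′(0) = -10, h′′(0) = -4.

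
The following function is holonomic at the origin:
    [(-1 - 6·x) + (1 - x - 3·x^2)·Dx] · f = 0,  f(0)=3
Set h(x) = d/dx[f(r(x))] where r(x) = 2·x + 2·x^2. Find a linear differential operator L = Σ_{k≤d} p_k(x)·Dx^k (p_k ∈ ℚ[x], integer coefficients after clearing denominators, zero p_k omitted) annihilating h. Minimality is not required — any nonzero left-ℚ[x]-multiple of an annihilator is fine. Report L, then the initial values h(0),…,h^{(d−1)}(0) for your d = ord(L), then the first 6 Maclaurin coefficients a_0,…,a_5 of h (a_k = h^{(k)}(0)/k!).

L = (18 + 156·x + 804·x^2 + 2736·x^3 + 4968·x^4 + 4320·x^5 + 1440·x^6) + (-1 - 12·x + 6·x^2 + 268·x^3 + 900·x^4 + 1368·x^5 + 1008·x^6 + 288·x^7)·Dx  (order 1).
h: a_k = 6, 108, 792, 5856, 39960, 260784, …
ICs: h(0) = 6.

f: a_k = 3, 3, 12, 21, 57, 120, …
Substitute x→r, Dx→(1/r')Dx; clear ⇒ L₀.
h=h₀': d/dx-closure on L₀ ⇒ L.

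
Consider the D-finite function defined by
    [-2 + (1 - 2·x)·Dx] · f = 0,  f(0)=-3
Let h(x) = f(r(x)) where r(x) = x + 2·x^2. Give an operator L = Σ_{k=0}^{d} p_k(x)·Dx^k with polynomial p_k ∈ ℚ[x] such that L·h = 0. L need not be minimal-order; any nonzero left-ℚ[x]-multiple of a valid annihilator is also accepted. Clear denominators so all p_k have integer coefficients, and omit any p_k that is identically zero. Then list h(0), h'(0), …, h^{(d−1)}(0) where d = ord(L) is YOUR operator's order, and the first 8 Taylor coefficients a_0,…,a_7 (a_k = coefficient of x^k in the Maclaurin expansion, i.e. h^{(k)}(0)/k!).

f: a_k = -3, -6, -12, -24, -48, -96, -192, -384, …
Change of var in L_f (x↦r) gives L₀.
L = (2 + 8·x) + (-1 + 2·x + 4·x^2)·Dx  (order 1).
h: a_k = -3, -6, -24, -72, -240, -768, -2496, -8064, …
ICs: h(0) = -3.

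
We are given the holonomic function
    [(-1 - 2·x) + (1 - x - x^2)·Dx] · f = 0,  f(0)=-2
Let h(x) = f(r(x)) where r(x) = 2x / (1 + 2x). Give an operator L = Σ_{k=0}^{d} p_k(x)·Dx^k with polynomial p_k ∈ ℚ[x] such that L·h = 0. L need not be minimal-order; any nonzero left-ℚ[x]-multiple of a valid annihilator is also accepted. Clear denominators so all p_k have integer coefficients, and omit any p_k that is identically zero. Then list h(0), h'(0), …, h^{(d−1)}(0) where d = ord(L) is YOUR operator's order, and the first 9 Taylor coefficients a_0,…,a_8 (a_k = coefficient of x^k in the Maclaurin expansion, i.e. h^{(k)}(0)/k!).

L = (2 + 12·x) + (-1 - 4·x + 8·x^3)·Dx  (order 1).
h: a_k = -2, -4, -8, 0, -32, 64, -256, 768, -2560, …
ICs: h(0) = -2.

f: a_k = -2, -2, -4, -6, -10, -16, -26, -42, -68, …
Change of var in L_f (x↦r) gives L₀.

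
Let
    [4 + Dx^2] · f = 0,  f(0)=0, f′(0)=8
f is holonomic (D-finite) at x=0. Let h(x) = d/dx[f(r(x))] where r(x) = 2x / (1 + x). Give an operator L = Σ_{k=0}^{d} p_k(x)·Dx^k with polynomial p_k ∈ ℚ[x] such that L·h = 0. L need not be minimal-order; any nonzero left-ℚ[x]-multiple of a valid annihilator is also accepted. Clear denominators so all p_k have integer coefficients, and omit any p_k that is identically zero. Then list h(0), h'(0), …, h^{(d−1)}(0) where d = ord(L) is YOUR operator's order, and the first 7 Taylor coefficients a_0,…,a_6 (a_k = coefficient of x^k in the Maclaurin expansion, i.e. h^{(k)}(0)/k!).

f: a_k = 0, 8, 0, -16/3, 0, 16/15, 0, …
Change of var in L_f (x↦r) gives L₀.
h=h₀': d/dx-closure on L₀ ⇒ L.
L = (22 + 12·x + 6·x^2) + (6 + 18·x + 18·x^2 + 6·x^3)·Dx + (1 + 4·x + 6·x^2 + 4·x^3 + x^4)·Dx^2  (order 2).
h: a_k = 16, -32, -80, 448, -3088/3, 1440, -39376/45, …
ICs: h(0) = 16, h′(0) = -32.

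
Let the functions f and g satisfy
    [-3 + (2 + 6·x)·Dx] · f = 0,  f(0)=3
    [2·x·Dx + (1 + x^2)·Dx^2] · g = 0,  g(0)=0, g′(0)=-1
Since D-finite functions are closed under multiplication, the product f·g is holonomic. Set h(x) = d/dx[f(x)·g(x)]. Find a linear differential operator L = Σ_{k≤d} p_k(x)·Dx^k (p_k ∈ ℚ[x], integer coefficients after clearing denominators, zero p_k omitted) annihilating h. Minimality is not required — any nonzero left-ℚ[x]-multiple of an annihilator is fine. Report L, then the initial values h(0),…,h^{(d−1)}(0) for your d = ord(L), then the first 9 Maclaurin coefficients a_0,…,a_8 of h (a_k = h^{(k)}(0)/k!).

L = (-57 + 360·x + 630·x^2 - 216·x^3 - 81·x^4) + (124 + 540·x + 1032·x^2 + 1368·x^3 - 756·x^4 - 324·x^5)·Dx + (36 + 200·x + 252·x^2 - 16·x^3 + 108·x^4 - 216·x^5 - 108·x^6)·Dx^2  (order 2).
h: a_k = -3, -9, 105/8, -57/4, 4971/128, -73521/640, 1533597/5120, -7128171/8960, 503345145/229376, …
ICs: h(0) = -3, h′(0) = -9.

f: a_k = 3, 9/2, -27/8, 81/16, -1215/128, 5103/256, -45927/1024, 216513/2048, -8444007/32768, …
g: a_k = 0, -1, 0, 1/3, 0, -1/5, 0, 1/7, 0, …
Sym-product of L_f,L_g gives L₀ (≤ ord 2).
Derive L from L₀ (diff closure).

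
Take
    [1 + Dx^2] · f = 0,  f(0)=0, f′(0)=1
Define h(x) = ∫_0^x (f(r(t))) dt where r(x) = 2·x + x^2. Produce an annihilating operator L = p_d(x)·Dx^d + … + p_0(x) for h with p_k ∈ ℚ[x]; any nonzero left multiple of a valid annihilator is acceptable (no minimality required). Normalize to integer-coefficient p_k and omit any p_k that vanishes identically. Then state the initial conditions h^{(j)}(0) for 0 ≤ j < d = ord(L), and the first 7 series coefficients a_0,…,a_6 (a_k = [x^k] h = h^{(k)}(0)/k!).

L = (4 + 12·x + 12·x^2 + 4·x^3)·Dx - Dx^2 + (1 + x)·Dx^3  (order 3).
h: a_k = 0, 0, 1, 1/3, -1/3, -2/5, -11/90, …
ICs: h(0) = 0, h′(0) = 0, h′′(0) = 2.

f: a_k = 0, 1, 0, -1/6, 0, 1/120, 0, …
f∘r: x↦r, Dx↦Dx/r' in L_f ⇒ L₀.
∫: right-multiply L₀ by Dx.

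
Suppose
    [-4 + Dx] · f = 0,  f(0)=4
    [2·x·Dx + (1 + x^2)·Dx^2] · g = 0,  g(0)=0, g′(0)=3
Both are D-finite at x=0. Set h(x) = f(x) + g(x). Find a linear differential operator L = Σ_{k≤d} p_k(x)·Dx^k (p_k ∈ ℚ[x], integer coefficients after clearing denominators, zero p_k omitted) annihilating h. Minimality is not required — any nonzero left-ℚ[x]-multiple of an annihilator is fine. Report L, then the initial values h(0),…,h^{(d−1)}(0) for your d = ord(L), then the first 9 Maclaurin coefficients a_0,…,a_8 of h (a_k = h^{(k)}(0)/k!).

f: a_k = 4, 16, 32, 128/3, 128/3, 512/15, 1024/45, 4096/315, 2048/315, …
g: a_k = 0, 3, 0, -1, 0, 3/5, 0, -3/7, 0, …
f+g: L₀ = lclm(L_f,L_g), ord ≤ 1+2.
L = (4 - 16·x - 12·x^2 - 16·x^3)·Dx + (-9 - 13·x^2 - 8·x^4)·Dx^2 + (2 + x + 4·x^2 + x^3 + 2·x^4)·Dx^3  (order 3).
h: a_k = 4, 19, 32, 125/3, 128/3, 521/15, 1024/45, 3961/315, 2048/315, …
ICs: h(0) = 4, h′(0) = 19, h′′(0) = 64.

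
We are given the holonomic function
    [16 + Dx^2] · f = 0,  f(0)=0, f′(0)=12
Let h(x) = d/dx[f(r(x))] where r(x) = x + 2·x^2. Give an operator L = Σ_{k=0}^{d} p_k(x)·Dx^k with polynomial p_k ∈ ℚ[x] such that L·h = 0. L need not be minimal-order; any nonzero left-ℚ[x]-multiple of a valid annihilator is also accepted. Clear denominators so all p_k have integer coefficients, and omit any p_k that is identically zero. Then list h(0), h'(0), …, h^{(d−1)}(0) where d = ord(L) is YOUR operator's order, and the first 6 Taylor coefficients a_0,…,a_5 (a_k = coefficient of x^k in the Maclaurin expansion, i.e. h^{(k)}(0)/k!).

L = (64 + 256·x + 1536·x^2 + 4096·x^3 + 4096·x^4) + (-12 - 48·x)·Dx + (1 + 8·x + 16·x^2)·Dx^2  (order 2).
h: a_k = 12, 48, -96, -768, -1792, 0, …
ICs: h(0) = 12, h′(0) = 48.

f: a_k = 0, 12, 0, -32, 0, 128/5, …
Substitute x→r, Dx→(1/r')Dx; clear ⇒ L₀.
h₀' ⇒ L via d/dx closure of L₀.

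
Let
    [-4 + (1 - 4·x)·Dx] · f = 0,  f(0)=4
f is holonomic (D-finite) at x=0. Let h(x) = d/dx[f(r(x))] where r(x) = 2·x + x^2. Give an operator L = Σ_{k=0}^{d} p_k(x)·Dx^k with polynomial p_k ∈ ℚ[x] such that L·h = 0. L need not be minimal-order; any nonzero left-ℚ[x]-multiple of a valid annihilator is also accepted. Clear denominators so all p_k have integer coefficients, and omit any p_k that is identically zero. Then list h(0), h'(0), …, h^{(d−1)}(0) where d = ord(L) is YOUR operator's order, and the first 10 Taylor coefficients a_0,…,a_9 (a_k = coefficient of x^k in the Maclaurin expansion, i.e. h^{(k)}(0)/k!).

L = (17 + 24·x + 12·x^2) + (-1 + 7·x + 12·x^2 + 4·x^3)·Dx  (order 1).
h: a_k = 32, 544, 6912, 78080, 826880, 8406528, 83091456, 804528128, 7668080640, 72183357440, …
ICs: h(0) = 32.

f: a_k = 4, 16, 64, 256, 1024, 4096, 16384, 65536, 262144, 1048576, …
Change of var in L_f (x↦r) gives L₀.
Differentiate: ansatz ord ≤ ord L₀ ⇒ L.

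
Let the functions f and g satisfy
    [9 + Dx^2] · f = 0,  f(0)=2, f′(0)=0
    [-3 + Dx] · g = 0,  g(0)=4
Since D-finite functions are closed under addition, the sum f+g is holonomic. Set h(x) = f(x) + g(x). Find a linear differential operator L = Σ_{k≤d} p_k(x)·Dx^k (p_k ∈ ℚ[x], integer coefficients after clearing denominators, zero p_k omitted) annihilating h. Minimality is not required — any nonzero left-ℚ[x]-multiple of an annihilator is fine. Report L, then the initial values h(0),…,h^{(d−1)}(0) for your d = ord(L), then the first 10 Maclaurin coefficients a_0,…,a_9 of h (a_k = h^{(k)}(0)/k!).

f: a_k = 2, 0, -9, 0, 27/4, 0, -81/40, 0, 729/2240, 0, …
g: a_k = 4, 12, 18, 18, 27/2, 81/10, 81/20, 243/140, 729/1120, 243/1120, …
h₀=f+g: left-lcm gives L₀, ord ≤ 3.
L = -27 + 9·Dx - 3·Dx^2 + Dx^3  (order 3).
h: a_k = 6, 12, 9, 18, 81/4, 81/10, 81/40, 243/140, 2187/2240, 243/1120, …
ICs: h(0) = 6, h′(0) = 12, h′′(0) = 18.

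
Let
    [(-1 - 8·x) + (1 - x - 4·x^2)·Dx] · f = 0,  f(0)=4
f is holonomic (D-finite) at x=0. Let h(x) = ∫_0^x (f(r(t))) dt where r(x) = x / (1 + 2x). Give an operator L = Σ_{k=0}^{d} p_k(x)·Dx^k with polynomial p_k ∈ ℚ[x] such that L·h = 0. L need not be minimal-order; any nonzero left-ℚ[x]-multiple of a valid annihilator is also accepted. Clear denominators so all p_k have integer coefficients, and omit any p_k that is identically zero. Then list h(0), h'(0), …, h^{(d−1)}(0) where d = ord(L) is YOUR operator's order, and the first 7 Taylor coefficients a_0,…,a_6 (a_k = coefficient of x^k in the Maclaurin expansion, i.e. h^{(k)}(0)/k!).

f: a_k = 4, 4, 20, 36, 116, 260, 724, …
Change of var in L_f (x↦r) gives L₀.
h=∫₀ˣh₀: take L = L₀·Dx.
L = (1 + 10·x)·Dx + (-1 - 5·x - 4·x^2 + 4·x^3)·Dx^2  (order 2).
h: a_k = 0, 4, 2, 4, -7, 108/5, -190/3, …
ICs: h(0) = 0, h′(0) = 4.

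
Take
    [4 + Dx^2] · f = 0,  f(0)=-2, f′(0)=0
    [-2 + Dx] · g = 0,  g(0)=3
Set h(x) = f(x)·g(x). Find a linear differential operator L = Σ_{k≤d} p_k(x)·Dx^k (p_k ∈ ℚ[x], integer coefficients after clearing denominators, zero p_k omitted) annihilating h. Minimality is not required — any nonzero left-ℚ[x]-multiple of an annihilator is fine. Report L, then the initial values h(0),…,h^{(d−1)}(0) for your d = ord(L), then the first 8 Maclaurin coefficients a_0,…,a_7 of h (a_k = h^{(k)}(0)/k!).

L = 8 - 4·Dx + Dx^2  (order 2).
h: a_k = -6, -12, 0, 16, 16, 32/5, 0, -128/105, …
ICs: h(0) = -6, h′(0) = -12.

f: a_k = -2, 0, 4, 0, -4/3, 0, 8/45, 0, …
g: a_k = 3, 6, 6, 4, 2, 4/5, 4/15, 8/105, …
h₀=f·g: eliminate ⇒ L₀, order ≤ 2·1.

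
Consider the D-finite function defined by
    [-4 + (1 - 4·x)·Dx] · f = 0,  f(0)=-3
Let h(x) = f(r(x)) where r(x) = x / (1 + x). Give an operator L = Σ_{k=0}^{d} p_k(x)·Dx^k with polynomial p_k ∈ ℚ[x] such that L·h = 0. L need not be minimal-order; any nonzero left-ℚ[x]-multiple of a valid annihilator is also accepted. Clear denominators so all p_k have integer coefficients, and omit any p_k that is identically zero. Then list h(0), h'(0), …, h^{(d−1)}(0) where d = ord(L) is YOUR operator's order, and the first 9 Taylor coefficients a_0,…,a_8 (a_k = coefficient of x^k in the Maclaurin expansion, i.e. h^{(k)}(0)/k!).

f: a_k = -3, -12, -48, -192, -768, -3072, -12288, -49152, -196608, …
Substitute x→r, Dx→(1/r')Dx; clear ⇒ L₀.
L = 4 + (-1 + 2·x + 3·x^2)·Dx  (order 1).
h: a_k = -3, -12, -36, -108, -324, -972, -2916, -8748, -26244, …
ICs: h(0) = -3.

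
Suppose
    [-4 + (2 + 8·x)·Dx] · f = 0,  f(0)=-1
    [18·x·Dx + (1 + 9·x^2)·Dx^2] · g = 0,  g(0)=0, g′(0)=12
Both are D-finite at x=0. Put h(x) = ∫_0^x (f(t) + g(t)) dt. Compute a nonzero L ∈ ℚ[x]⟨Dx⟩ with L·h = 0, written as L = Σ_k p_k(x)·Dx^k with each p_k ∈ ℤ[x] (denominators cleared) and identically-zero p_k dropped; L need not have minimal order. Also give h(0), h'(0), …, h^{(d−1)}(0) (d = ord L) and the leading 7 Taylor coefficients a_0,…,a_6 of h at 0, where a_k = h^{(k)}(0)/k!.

f: a_k = -1, -2, 2, -4, 10, -28, 84, …
g: a_k = 0, 12, 0, -36, 0, 972/5, 0, …
L₀ := lclm(L_f,L_g); ord L₀ ≤ 1+2.
Integrate: L := L₀·Dx.
L = (-18 - 180·x + 486·x^2 + 972·x^3)·Dx^2 + (-15 - 72·x - 9·x^2 + 1944·x^3 + 3402·x^4)·Dx^3 + (-1 + 5·x + 54·x^2 + 153·x^3 + 567·x^4 + 972·x^5)·Dx^4  (order 4).
h: a_k = 0, -1, 5, 2/3, -10, 2, 416/15, …
ICs: h(0) = 0, h′(0) = -1, h′′(0) = 10, h′′′(0) = 4.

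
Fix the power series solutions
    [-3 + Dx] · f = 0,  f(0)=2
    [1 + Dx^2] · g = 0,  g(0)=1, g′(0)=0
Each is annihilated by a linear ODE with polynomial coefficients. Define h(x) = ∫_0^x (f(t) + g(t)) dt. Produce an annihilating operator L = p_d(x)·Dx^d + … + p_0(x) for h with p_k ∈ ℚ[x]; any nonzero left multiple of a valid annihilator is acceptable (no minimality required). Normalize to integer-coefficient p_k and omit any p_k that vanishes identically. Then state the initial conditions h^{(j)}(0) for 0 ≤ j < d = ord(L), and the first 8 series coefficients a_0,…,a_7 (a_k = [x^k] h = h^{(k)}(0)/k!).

L = -3·Dx + Dx^2 - 3·Dx^3 + Dx^4  (order 4).
h: a_k = 0, 3, 3, 17/6, 9/4, 163/120, 27/40, 1457/5040, …
ICs: h(0) = 0, h′(0) = 3, h′′(0) = 6, h′′′(0) = 17.

f: a_k = 2, 6, 9, 9, 27/4, 81/20, 81/40, 243/280, …
g: a_k = 1, 0, -1/2, 0, 1/24, 0, -1/720, 0, …
Weyl lclm of L_f,L_g ⇒ L₀ (ord ≤ 3).
h=∫h₀ ⇒ L = L₀·Dx.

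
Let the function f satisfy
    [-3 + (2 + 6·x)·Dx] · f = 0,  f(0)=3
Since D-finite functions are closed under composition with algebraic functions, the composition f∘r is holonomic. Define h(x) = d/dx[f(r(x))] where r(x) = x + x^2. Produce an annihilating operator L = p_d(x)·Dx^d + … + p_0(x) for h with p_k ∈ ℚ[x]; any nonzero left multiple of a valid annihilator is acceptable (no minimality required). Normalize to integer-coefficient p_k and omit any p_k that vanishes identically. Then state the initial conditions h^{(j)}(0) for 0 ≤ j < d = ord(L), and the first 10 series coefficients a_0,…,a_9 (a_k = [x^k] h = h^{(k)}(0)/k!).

f: a_k = 3, 9/2, -27/8, 81/16, -1215/128, 5103/256, -45927/1024, 216513/2048, -8444007/32768, 42220035/65536, …
Change of var in L_f (x↦r) gives L₀.
h₀' ⇒ L via d/dx closure of L₀.
L = 1 + (-2 - 10·x - 18·x^2 - 12·x^3)·Dx  (order 1).
h: a_k = 9/2, 9/4, -81/16, 297/32, -3645/256, 8991/512, -28917/2048, -18711/4096, 3221451/65536, -16683165/131072, …
ICs: h(0) = 9/2.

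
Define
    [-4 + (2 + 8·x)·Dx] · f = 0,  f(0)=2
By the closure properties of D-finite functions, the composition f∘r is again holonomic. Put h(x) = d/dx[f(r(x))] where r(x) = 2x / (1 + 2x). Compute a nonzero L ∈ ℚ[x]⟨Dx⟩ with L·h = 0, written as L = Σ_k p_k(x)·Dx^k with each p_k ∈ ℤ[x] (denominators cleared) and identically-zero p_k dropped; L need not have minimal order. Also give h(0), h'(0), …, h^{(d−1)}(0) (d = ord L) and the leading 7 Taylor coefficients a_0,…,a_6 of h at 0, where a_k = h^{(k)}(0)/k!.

L = (-8 - 40·x) + (-1 - 12·x - 20·x^2)·Dx  (order 1).
h: a_k = 8, -64, 480, -3840, 32640, -288768, 2619904, …
ICs: h(0) = 8.

f: a_k = 2, 4, -4, 8, -20, 56, -168, …
L₀ from L_f via x↦r, Dx↦r'^{-1}Dx.
h₀' ⇒ L via d/dx closure of L₀.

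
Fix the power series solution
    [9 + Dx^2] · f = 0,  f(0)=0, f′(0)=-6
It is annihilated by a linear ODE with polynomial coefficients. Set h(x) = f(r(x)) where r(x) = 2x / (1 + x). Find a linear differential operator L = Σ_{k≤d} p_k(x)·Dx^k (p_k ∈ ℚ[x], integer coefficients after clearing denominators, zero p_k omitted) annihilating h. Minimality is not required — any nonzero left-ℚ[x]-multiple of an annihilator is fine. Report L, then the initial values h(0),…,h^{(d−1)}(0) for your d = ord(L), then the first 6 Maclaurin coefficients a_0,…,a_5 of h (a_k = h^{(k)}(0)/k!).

L = 36 + (2 + 6·x + 6·x^2 + 2·x^3)·Dx + (1 + 4·x + 6·x^2 + 4·x^3 + x^4)·Dx^2  (order 2).
h: a_k = 0, -12, 12, 60, -204, 1452/5, …
ICs: h(0) = 0, h′(0) = -12.

f: a_k = 0, -6, 0, 9, 0, -81/20, …
L₀ from L_f via x↦r, Dx↦r'^{-1}Dx.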